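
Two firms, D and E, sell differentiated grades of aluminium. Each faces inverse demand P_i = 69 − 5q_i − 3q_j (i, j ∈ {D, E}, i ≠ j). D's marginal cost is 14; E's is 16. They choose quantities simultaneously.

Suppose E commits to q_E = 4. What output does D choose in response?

Firm D's profit: π = q_D(69 − 5q_D − 3q_E) − 14q_D.
∂π/∂q_D = 55 − 10q_D − 3q_E = 0 ⇒ q_D = 5.5 − 0.3q_E.
At q_E = 4: q_D = 5.5 − 0.3·4 = 4.3.

4.3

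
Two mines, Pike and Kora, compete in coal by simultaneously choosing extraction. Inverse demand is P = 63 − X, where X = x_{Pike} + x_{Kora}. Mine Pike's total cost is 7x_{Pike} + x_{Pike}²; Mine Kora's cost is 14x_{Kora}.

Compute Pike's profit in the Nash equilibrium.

162

Mine Pike's profit: π = x_{Pike}(63 − (x_{Pike} + x_{Kora})) − 7x_{Pike} − x_{Pike}².
∂π/∂x_{Pike} = 56 − 4x_{Pike} − x_{Kora} = 0, so x_{Pike} = 14 − 0.25x_{Kora}.
For Kora: ∂π/∂x_{Kora} = 49 − 2x_{Kora} − x_{Pike} = 0 ⇒ x_{Kora} = 24.5 − 0.5x_{Pike}.
Solving the two reaction functions simultaneously: (1 − (−0.25)(−0.5))x_{Pike} = 14 − 0.25·24.5, so 0.875x_{Pike} = 7.875 and x_{Pike} = 9.
Then x_{Kora} = 24.5 − 0.5·9 = 20.
Price P = 63 − 29 = 34.
Pike's profit: (34 − 7)·9 − (9)² = 162.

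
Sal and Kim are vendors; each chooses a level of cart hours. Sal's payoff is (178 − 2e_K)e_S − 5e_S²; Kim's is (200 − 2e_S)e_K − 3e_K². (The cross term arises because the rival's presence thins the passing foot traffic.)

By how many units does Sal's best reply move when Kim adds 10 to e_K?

Expanding Sal's payoff: 178e_S − 2e_Ke_S − 5e_S².
∂π/∂e_S = 178 − 2e_K − 10e_S = 0, so e_S = 17.8 − 0.2e_K.
The reaction-function slope is −0.2, so a 10-unit rise in e_K moves e_S by −0.2 × 10 = −2. Sal's best response falls — the actions are strategic substitutes.

-2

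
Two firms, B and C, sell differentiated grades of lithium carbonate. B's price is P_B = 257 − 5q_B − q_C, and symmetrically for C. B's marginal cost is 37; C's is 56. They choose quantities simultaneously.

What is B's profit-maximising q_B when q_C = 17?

20.3

Firm B's profit: π = q_B(257 − 5q_B − q_C) − 37q_B.
∂π/∂q_B = 220 − 10q_B − q_C = 0 ⇒ q_B = 22 − 0.1q_C.
At q_C = 17: q_B = 22 − 0.1·17 = 20.3.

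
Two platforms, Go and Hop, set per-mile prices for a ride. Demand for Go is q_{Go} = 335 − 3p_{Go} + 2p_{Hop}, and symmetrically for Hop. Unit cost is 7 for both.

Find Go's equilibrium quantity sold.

Go's profit: π = (p_{Go} − 7)(335 − 3p_{Go} + 2p_{Hop}).
∂π/∂p_{Go} = 356 − 6p_{Go} + 2p_{Hop} = 0 ⇒ p_{Go} = 178/3 + (1/3)p_{Hop}.
Setting p_{Go} = p_{Hop} in the reaction function: p_{Go} = 178/3 + (1/3)p_{Go}, so p_{Go} = (178/3) / (2/3) = 89.
q_{Go} = 335 − 3·89 + 2·89 = 246.

246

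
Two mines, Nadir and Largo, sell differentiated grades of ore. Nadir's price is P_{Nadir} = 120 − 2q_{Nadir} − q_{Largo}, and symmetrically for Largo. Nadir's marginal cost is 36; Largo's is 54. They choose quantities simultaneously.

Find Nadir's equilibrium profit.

648

Mine Nadir's profit: π = q_{Nadir}(120 − 2q_{Nadir} − q_{Largo}) − 36q_{Nadir}.
∂π/∂q_{Nadir} = 84 − 4q_{Nadir} − q_{Largo} = 0 ⇒ q_{Nadir} = 21 − 0.25q_{Largo}.
Similarly q_{Largo} = 16.5 − 0.25q_{Nadir}.
Plugging q_{Largo} into Nadir's best response: q_{Nadir} = 21 − 0.25(16.5 − 0.25q_{Nadir}) ⇒ 0.9375q_{Nadir} = 16.875, so q_{Nadir} = 18.
Then q_{Largo} = 16.5 − 0.25·18 = 12.
P_{Nadir} = 120 − 2·18 − 12 = 72.
Profit = (72 − 36)·18 = 648.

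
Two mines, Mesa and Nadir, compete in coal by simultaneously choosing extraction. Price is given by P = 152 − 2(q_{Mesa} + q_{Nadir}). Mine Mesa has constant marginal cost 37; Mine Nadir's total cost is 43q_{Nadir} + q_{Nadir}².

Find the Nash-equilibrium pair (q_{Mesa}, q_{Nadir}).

23.6, 10.3

Mine Mesa's profit: π = q_{Mesa}(152 − 2(q_{Mesa} + q_{Nadir})) − 37q_{Mesa}.
∂π/∂q_{Mesa} = 115 − 4q_{Mesa} − 2q_{Nadir} = 0, so q_{Mesa} = 28.75 − 0.5q_{Nadir}.
For Nadir: ∂π/∂q_{Nadir} = 109 − 6q_{Nadir} − 2q_{Mesa} = 0 ⇒ q_{Nadir} = 109/6 − (1/3)q_{Mesa}.
Plugging q_{Nadir} into Mesa's best response: q_{Mesa} = 28.75 − 0.5(109/6 − (1/3)q_{Mesa}) ⇒ (5/6)q_{Mesa} = 59/3, so q_{Mesa} = 23.6.
Then q_{Nadir} = 109/6 − (1/3)·23.6 = 10.3.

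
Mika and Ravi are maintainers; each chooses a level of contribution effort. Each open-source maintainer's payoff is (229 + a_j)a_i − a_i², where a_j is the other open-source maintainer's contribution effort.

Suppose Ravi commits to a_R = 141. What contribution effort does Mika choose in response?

Mika's payoff is (229 + a_R)a_M − a_M².
∂π/∂a_M = 229 + a_R − 2a_M = 0, so a_M = 114.5 + 0.5a_R.
At a_R = 141: a_M = 114.5 + 0.5·141 = 185.

185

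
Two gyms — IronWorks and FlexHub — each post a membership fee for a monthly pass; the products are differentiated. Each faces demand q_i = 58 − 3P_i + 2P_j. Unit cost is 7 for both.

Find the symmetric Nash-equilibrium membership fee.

IronWorks's profit: π = (P_{IronWorks} − 7)(58 − 3P_{IronWorks} + 2P_{FlexHub}).
∂π/∂P_{IronWorks} = 79 − 6P_{IronWorks} + 2P_{FlexHub} = 0 ⇒ P_{IronWorks} = 79/6 + (1/3)P_{FlexHub}.
Setting P_{IronWorks} = P_{FlexHub} in the reaction function: P_{IronWorks} = 79/6 + (1/3)P_{IronWorks}, so P_{IronWorks} = (79/6) / (2/3) = 19.75.

19.75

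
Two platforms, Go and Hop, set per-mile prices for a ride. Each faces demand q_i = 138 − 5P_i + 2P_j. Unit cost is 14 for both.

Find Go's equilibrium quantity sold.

60

Go's profit: π = (P_{Go} − 14)(138 − 5P_{Go} + 2P_{Hop}).
∂π/∂P_{Go} = 208 − 10P_{Go} + 2P_{Hop} = 0 ⇒ P_{Go} = 20.8 + 0.2P_{Hop}.
Setting P_{Go} = P_{Hop} in the reaction function: P_{Go} = 20.8 + 0.2P_{Go}, so P_{Go} = 20.8 / 0.8 = 26.
q_{Go} = 138 − 5·26 + 2·26 = 60.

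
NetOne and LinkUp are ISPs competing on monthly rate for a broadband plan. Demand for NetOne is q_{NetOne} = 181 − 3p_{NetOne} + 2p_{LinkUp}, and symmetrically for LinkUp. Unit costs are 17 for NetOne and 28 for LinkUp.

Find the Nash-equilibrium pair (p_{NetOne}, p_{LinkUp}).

NetOne's profit: π = (p_{NetOne} − 17)(181 − 3p_{NetOne} + 2p_{LinkUp}).
∂π/∂p_{NetOne} = 232 − 6p_{NetOne} + 2p_{LinkUp} = 0 ⇒ p_{NetOne} = 116/3 + (1/3)p_{LinkUp}.
Similarly p_{LinkUp} = 265/6 + (1/3)p_{NetOne}.
Substituting the second reaction function into the first: p_{NetOne} = 116/3 + (1/3)(265/6 + (1/3)p_{NetOne}), which gives (8/9)p_{NetOne} = 961/18 ⇒ p_{NetOne} = 60.0625.
Then p_{LinkUp} = 265/6 + (1/3)·60.0625 = 64.1875.

60.0625, 64.1875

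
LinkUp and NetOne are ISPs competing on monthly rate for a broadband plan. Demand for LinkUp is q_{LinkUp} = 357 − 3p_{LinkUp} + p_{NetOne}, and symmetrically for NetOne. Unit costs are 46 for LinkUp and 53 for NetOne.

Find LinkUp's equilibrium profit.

8618.88

LinkUp's profit: π = (p_{LinkUp} − 46)(357 − 3p_{LinkUp} + p_{NetOne}).
∂π/∂p_{LinkUp} = 495 − 6p_{LinkUp} + p_{NetOne} = 0 ⇒ p_{LinkUp} = 82.5 + (1/6)p_{NetOne}.
Similarly p_{NetOne} = 86 + (1/6)p_{LinkUp}.
Plugging p_{NetOne} into LinkUp's best response: p_{LinkUp} = 82.5 + (1/6)(86 + (1/6)p_{LinkUp}) ⇒ (35/36)p_{LinkUp} = 581/6, so p_{LinkUp} = 99.6.
Then p_{NetOne} = 86 + (1/6)·99.6 = 102.6.
q_{LinkUp} = 357 − 3·99.6 + 102.6 = 160.8.
Profit = (99.6 − 46)·160.8 = 8618.88.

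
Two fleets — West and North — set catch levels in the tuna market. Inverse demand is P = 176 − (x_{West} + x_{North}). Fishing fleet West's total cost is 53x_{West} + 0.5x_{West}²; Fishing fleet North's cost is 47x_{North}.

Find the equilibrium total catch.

Fishing fleet West's profit: π = x_{West}(176 − (x_{West} + x_{North})) − 53x_{West} − 0.5x_{West}².
∂π/∂x_{West} = 123 − 3x_{West} − x_{North} = 0, so x_{West} = 41 − (1/3)x_{North}.
For North: ∂π/∂x_{North} = 129 − 2x_{North} − x_{West} = 0 ⇒ x_{North} = 64.5 − 0.5x_{West}.
Plugging x_{North} into West's best response: x_{West} = 41 − (1/3)(64.5 − 0.5x_{West}) ⇒ (5/6)x_{West} = 19.5, so x_{West} = 23.4.
Then x_{North} = 64.5 − 0.5·23.4 = 52.8.
Total catch: 23.4 + 52.8 = 76.2.

76.2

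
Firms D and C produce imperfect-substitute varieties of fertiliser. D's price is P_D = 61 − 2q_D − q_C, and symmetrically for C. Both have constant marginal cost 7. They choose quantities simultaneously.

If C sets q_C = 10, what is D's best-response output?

Firm D's profit: π = q_D(61 − 2q_D − q_C) − 7q_D.
∂π/∂q_D = 54 − 4q_D − q_C = 0 ⇒ q_D = 13.5 − 0.25q_C.
At q_C = 10: q_D = 13.5 − 0.25·10 = 11.

11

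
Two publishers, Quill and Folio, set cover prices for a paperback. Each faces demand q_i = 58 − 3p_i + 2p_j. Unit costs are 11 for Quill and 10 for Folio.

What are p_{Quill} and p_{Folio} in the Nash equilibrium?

22.5625, 22.1875

Quill's profit: π = (p_{Quill} − 11)(58 − 3p_{Quill} + 2p_{Folio}).
∂π/∂p_{Quill} = 91 − 6p_{Quill} + 2p_{Folio} = 0 ⇒ p_{Quill} = 91/6 + (1/3)p_{Folio}.
Similarly p_{Folio} = 44/3 + (1/3)p_{Quill}.
Substituting the second reaction function into the first: p_{Quill} = 91/6 + (1/3)(44/3 + (1/3)p_{Quill}), which gives (8/9)p_{Quill} = 361/18 ⇒ p_{Quill} = 22.5625.
Then p_{Folio} = 44/3 + (1/3)·22.5625 = 22.1875.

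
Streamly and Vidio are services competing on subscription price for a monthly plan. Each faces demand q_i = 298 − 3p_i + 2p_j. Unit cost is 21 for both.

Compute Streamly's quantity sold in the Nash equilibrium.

207.75

Streamly's profit: π = (p_{Streamly} − 21)(298 − 3p_{Streamly} + 2p_{Vidio}).
∂π/∂p_{Streamly} = 361 − 6p_{Streamly} + 2p_{Vidio} = 0 ⇒ p_{Streamly} = 361/6 + (1/3)p_{Vidio}.
The game is symmetric, so in equilibrium p_{Vidio} = p_{Streamly}: the reaction function gives (2/3)p_{Streamly} = 361/6, hence p_{Streamly} = 90.25.
q_{Streamly} = 298 − 3·90.25 + 2·90.25 = 207.75.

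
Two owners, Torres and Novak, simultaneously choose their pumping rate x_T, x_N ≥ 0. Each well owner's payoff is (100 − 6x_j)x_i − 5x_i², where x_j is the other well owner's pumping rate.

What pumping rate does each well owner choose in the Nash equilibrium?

Torres's payoff is (100 − 6x_N)x_T − 5x_T².
∂π/∂x_T = 100 − 6x_N − 10x_T = 0, so x_T = 10 − 0.6x_N.
Setting x_T = x_N in the reaction function: x_T = 10 − 0.6x_T, so x_T = 10 / 1.6 = 6.25.

6.25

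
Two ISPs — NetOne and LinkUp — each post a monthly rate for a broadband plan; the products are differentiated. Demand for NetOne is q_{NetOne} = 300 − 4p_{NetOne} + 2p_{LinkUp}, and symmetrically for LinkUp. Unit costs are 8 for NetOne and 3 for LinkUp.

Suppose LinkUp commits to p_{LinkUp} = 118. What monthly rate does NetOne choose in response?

NetOne's profit: π = (p_{NetOne} − 8)(300 − 4p_{NetOne} + 2p_{LinkUp}).
∂π/∂p_{NetOne} = 332 − 8p_{NetOne} + 2p_{LinkUp} = 0 ⇒ p_{NetOne} = 41.5 + 0.25p_{LinkUp}.
At p_{LinkUp} = 118: p_{NetOne} = 41.5 + 0.25·118 = 71.

71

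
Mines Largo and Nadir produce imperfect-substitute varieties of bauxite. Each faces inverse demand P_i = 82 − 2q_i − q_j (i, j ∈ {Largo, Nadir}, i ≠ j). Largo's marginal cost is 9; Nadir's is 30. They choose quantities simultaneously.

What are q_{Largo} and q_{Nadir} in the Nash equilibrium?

Mine Largo's profit: π = q_{Largo}(82 − 2q_{Largo} − q_{Nadir}) − 9q_{Largo}.
∂π/∂q_{Largo} = 73 − 4q_{Largo} − q_{Nadir} = 0 ⇒ q_{Largo} = 18.25 − 0.25q_{Nadir}.
Similarly q_{Nadir} = 13 − 0.25q_{Largo}.
Substituting the second reaction function into the first: q_{Largo} = 18.25 − 0.25(13 − 0.25q_{Largo}), which gives 0.9375q_{Largo} = 15 ⇒ q_{Largo} = 16.
Then q_{Nadir} = 13 − 0.25·16 = 9.

16, 9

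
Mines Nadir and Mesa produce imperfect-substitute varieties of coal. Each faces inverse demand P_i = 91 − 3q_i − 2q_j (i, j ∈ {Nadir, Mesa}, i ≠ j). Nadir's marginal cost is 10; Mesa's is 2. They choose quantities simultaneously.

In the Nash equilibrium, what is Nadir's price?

38.875

Mine Nadir's profit: π = q_{Nadir}(91 − 3q_{Nadir} − 2q_{Mesa}) − 10q_{Nadir}.
∂π/∂q_{Nadir} = 81 − 6q_{Nadir} − 2q_{Mesa} = 0 ⇒ q_{Nadir} = 13.5 − (1/3)q_{Mesa}.
Similarly q_{Mesa} = 89/6 − (1/3)q_{Nadir}.
Plugging q_{Mesa} into Nadir's best response: q_{Nadir} = 13.5 − (1/3)(89/6 − (1/3)q_{Nadir}) ⇒ (8/9)q_{Nadir} = 77/9, so q_{Nadir} = 9.625.
Then q_{Mesa} = 89/6 − (1/3)·9.625 = 11.625.
P_{Nadir} = 91 − 3·9.625 − 2·11.625 = 38.875.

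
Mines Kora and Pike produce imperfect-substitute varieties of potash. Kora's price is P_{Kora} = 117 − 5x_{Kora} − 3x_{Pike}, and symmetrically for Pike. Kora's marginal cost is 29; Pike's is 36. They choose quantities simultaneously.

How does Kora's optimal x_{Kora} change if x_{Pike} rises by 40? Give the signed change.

-12

Mine Kora's profit: π = x_{Kora}(117 − 5x_{Kora} − 3x_{Pike}) − 29x_{Kora}.
∂π/∂x_{Kora} = 88 − 10x_{Kora} − 3x_{Pike} = 0 ⇒ x_{Kora} = 8.8 − 0.3x_{Pike}.
The reaction-function slope is −0.3, so a 40-unit rise in x_{Pike} moves x_{Kora} by −0.3 × 40 = −12. Kora's best response falls — the actions are strategic substitutes.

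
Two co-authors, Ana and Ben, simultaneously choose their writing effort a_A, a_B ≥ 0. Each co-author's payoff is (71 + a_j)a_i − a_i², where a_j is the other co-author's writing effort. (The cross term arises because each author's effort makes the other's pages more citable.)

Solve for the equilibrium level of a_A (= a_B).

Ana's payoff is (71 + a_B)a_A − a_A².
∂π/∂a_A = 71 + a_B − 2a_A = 0, so a_A = 35.5 + 0.5a_B.
Setting a_A = a_B in the reaction function: a_A = 35.5 + 0.5a_A, so a_A = 35.5 / 0.5 = 71.

71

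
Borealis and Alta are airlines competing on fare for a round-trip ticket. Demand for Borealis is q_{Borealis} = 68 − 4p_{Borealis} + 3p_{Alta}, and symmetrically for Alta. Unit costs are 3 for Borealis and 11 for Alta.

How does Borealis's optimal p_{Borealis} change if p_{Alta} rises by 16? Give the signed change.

Borealis's profit: π = (p_{Borealis} − 3)(68 − 4p_{Borealis} + 3p_{Alta}).
∂π/∂p_{Borealis} = 80 − 8p_{Borealis} + 3p_{Alta} = 0 ⇒ p_{Borealis} = 10 + 0.375p_{Alta}.
The reaction-function slope is 0.375, so a 16-unit rise in p_{Alta} moves p_{Borealis} by 0.375 × 16 = 6. Borealis's best response rises — the actions are strategic complements.

6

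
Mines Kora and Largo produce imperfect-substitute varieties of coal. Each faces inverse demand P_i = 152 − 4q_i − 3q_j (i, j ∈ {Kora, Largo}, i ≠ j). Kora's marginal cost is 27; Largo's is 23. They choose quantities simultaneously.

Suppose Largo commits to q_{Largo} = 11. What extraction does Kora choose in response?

Mine Kora's profit: π = q_{Kora}(152 − 4q_{Kora} − 3q_{Largo}) − 27q_{Kora}.
∂π/∂q_{Kora} = 125 − 8q_{Kora} − 3q_{Largo} = 0 ⇒ q_{Kora} = 15.625 − 0.375q_{Largo}.
At q_{Largo} = 11: q_{Kora} = 15.625 − 0.375·11 = 11.5.

11.5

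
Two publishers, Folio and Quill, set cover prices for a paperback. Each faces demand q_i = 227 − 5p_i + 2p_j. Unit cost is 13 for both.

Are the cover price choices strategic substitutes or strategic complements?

strategic complements

Folio's profit: π = (p_{Folio} − 13)(227 − 5p_{Folio} + 2p_{Quill}).
∂π/∂p_{Folio} = 292 − 10p_{Folio} + 2p_{Quill} = 0 ⇒ p_{Folio} = 29.2 + 0.2p_{Quill}.
The best-response slope dp_{Folio}/dp_{Quill} = 0.2 > 0: the reaction function is upward-sloping, so the choices are strategic complements.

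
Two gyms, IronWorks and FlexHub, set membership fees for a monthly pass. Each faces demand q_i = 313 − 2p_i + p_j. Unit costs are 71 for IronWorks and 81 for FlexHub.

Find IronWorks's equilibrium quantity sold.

164

IronWorks's profit: π = (p_{IronWorks} − 71)(313 − 2p_{IronWorks} + p_{FlexHub}).
∂π/∂p_{IronWorks} = 455 − 4p_{IronWorks} + p_{FlexHub} = 0 ⇒ p_{IronWorks} = 113.75 + 0.25p_{FlexHub}.
Similarly p_{FlexHub} = 118.75 + 0.25p_{IronWorks}.
Substituting the second reaction function into the first: p_{IronWorks} = 113.75 + 0.25(118.75 + 0.25p_{IronWorks}), which gives 0.9375p_{IronWorks} = 143.4375 ⇒ p_{IronWorks} = 153.
Then p_{FlexHub} = 118.75 + 0.25·153 = 157.
q_{IronWorks} = 313 − 2·153 + 157 = 164.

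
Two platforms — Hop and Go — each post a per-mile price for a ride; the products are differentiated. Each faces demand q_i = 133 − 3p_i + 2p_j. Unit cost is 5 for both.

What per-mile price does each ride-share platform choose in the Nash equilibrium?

37

Hop's profit: π = (p_{Hop} − 5)(133 − 3p_{Hop} + 2p_{Go}).
∂π/∂p_{Hop} = 148 − 6p_{Hop} + 2p_{Go} = 0 ⇒ p_{Hop} = 74/3 + (1/3)p_{Go}.
By symmetry p_{Go} = p_{Hop}; substituting into the reaction function, (2/3)p_{Hop} = 74/3 and p_{Hop} = 37.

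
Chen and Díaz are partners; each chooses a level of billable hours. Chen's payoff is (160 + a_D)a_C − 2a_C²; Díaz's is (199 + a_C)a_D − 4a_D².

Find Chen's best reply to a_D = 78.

59.5

Expanding Chen's payoff: 160a_C + a_Da_C − 2a_C².
∂π/∂a_C = 160 + a_D − 4a_C = 0, so a_C = 40 + 0.25a_D.
At a_D = 78: a_C = 40 + 0.25·78 = 59.5.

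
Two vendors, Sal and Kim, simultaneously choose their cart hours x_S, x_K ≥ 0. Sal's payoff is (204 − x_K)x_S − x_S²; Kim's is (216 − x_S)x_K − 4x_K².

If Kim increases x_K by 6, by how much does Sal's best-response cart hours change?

Expanding Sal's payoff: 204x_S − x_Kx_S − x_S².
∂π/∂x_S = 204 − x_K − 2x_S = 0, so x_S = 102 − 0.5x_K.
The reaction-function slope is −0.5, so a 6-unit rise in x_K moves x_S by −0.5 × 6 = −3. Sal's best response falls — the actions are strategic substitutes.

-3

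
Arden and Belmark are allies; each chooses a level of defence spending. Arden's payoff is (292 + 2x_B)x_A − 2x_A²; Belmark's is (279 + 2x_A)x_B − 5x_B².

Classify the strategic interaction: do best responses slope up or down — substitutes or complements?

Expanding Arden's payoff: 292x_A + 2x_Bx_A − 2x_A².
∂π/∂x_A = 292 + 2x_B − 4x_A = 0, so x_A = 73 + 0.5x_B.
The best-response slope dx_A/dx_B = 0.5 > 0: the reaction function is upward-sloping, so the choices are strategic complements.

strategic complements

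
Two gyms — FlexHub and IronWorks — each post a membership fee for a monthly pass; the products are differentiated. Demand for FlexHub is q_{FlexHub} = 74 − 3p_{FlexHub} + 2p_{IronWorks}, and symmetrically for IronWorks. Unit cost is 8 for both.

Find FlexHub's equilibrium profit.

FlexHub's profit: π = (p_{FlexHub} − 8)(74 − 3p_{FlexHub} + 2p_{IronWorks}).
∂π/∂p_{FlexHub} = 98 − 6p_{FlexHub} + 2p_{IronWorks} = 0 ⇒ p_{FlexHub} = 49/3 + (1/3)p_{IronWorks}.
The game is symmetric, so in equilibrium p_{IronWorks} = p_{FlexHub}: the reaction function gives (2/3)p_{FlexHub} = 49/3, hence p_{FlexHub} = 24.5.
q_{FlexHub} = 74 − 3·24.5 + 2·24.5 = 49.5.
Profit = (24.5 − 8)·49.5 = 816.75.

816.75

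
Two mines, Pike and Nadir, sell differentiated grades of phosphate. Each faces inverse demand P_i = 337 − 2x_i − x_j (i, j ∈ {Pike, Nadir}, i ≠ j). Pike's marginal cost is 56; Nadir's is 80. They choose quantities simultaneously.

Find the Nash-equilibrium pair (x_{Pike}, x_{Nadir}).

57.8, 49.8

Mine Pike's profit: π = x_{Pike}(337 − 2x_{Pike} − x_{Nadir}) − 56x_{Pike}.
∂π/∂x_{Pike} = 281 − 4x_{Pike} − x_{Nadir} = 0 ⇒ x_{Pike} = 70.25 − 0.25x_{Nadir}.
Similarly x_{Nadir} = 64.25 − 0.25x_{Pike}.
Substituting the second reaction function into the first: x_{Pike} = 70.25 − 0.25(64.25 − 0.25x_{Pike}), which gives 0.9375x_{Pike} = 54.1875 ⇒ x_{Pike} = 57.8.
Then x_{Nadir} = 64.25 − 0.25·57.8 = 49.8.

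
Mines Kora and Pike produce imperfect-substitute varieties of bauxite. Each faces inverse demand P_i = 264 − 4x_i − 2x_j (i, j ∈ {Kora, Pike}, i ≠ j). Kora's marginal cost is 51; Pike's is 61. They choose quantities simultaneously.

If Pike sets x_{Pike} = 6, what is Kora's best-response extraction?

25.125

Mine Kora's profit: π = x_{Kora}(264 − 4x_{Kora} − 2x_{Pike}) − 51x_{Kora}.
∂π/∂x_{Kora} = 213 − 8x_{Kora} − 2x_{Pike} = 0 ⇒ x_{Kora} = 26.625 − 0.25x_{Pike}.
At x_{Pike} = 6: x_{Kora} = 26.625 − 0.25·6 = 25.125.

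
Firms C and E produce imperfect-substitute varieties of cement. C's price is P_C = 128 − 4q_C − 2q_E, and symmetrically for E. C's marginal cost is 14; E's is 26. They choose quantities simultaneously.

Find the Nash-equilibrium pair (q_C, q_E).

Firm C's profit: π = q_C(128 − 4q_C − 2q_E) − 14q_C.
∂π/∂q_C = 114 − 8q_C − 2q_E = 0 ⇒ q_C = 14.25 − 0.25q_E.
Similarly q_E = 12.75 − 0.25q_C.
Substituting the second reaction function into the first: q_C = 14.25 − 0.25(12.75 − 0.25q_C), which gives 0.9375q_C = 11.0625 ⇒ q_C = 11.8.
Then q_E = 12.75 − 0.25·11.8 = 9.8.

11.8, 9.8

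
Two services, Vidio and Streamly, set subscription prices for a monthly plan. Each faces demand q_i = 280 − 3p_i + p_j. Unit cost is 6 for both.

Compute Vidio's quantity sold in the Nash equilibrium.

Vidio's profit: π = (p_{Vidio} − 6)(280 − 3p_{Vidio} + p_{Streamly}).
∂π/∂p_{Vidio} = 298 − 6p_{Vidio} + p_{Streamly} = 0 ⇒ p_{Vidio} = 149/3 + (1/6)p_{Streamly}.
Setting p_{Vidio} = p_{Streamly} in the reaction function: p_{Vidio} = 149/3 + (1/6)p_{Vidio}, so p_{Vidio} = (149/3) / (5/6) = 59.6.
q_{Vidio} = 280 − 3·59.6 + 59.6 = 160.8.

160.8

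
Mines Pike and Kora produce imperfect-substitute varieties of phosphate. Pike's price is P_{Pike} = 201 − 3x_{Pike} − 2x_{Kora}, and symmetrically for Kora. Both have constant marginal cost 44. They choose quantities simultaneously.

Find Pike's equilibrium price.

Mine Pike's profit: π = x_{Pike}(201 − 3x_{Pike} − 2x_{Kora}) − 44x_{Pike}.
∂π/∂x_{Pike} = 157 − 6x_{Pike} − 2x_{Kora} = 0 ⇒ x_{Pike} = 157/6 − (1/3)x_{Kora}.
The game is symmetric, so in equilibrium x_{Kora} = x_{Pike}: the reaction function gives (4/3)x_{Pike} = 157/6, hence x_{Pike} = 19.625.
P_{Pike} = 201 − 3·19.625 − 2·19.625 = 102.875.

102.875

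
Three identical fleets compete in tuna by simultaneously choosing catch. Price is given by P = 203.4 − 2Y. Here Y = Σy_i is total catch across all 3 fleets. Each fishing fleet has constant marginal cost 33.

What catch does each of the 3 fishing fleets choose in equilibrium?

A representative fishing fleet's profit is π_i = y_i(203.4 − 2Y) − 33y_i, with Y = y_i + Σ_{j≠i} y_j.
First-order condition: 170.4 − 4y_i − 2Σ_{j≠i} y_j = 0.
Imposing symmetry (y_j = y for all j) turns Σ_{j≠i} y_j into 2y, so 170.4 = 8y and y = 21.3.

21.3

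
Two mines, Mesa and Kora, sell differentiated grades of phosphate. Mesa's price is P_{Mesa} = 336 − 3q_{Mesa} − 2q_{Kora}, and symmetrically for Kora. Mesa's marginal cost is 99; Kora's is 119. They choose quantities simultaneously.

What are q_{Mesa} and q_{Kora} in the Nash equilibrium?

Mine Mesa's profit: π = q_{Mesa}(336 − 3q_{Mesa} − 2q_{Kora}) − 99q_{Mesa}.
∂π/∂q_{Mesa} = 237 − 6q_{Mesa} − 2q_{Kora} = 0 ⇒ q_{Mesa} = 39.5 − (1/3)q_{Kora}.
Similarly q_{Kora} = 217/6 − (1/3)q_{Mesa}.
Plugging q_{Kora} into Mesa's best response: q_{Mesa} = 39.5 − (1/3)(217/6 − (1/3)q_{Mesa}) ⇒ (8/9)q_{Mesa} = 247/9, so q_{Mesa} = 30.875.
Then q_{Kora} = 217/6 − (1/3)·30.875 = 25.875.

30.875, 25.875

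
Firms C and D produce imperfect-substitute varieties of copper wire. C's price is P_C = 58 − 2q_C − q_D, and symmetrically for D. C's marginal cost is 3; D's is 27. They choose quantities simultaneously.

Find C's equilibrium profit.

Firm C's profit: π = q_C(58 − 2q_C − q_D) − 3q_C.
∂π/∂q_C = 55 − 4q_C − q_D = 0 ⇒ q_C = 13.75 − 0.25q_D.
Similarly q_D = 7.75 − 0.25q_C.
Plugging q_D into C's best response: q_C = 13.75 − 0.25(7.75 − 0.25q_C) ⇒ 0.9375q_C = 11.8125, so q_C = 12.6.
Then q_D = 7.75 − 0.25·12.6 = 4.6.
P_C = 58 − 2·12.6 − 4.6 = 28.2.
Profit = (28.2 − 3)·12.6 = 317.52.

317.52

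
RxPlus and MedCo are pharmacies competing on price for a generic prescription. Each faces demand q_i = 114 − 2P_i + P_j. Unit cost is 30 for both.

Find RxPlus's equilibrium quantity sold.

56

RxPlus's profit: π = (P_{RxPlus} − 30)(114 − 2P_{RxPlus} + P_{MedCo}).
∂π/∂P_{RxPlus} = 174 − 4P_{RxPlus} + P_{MedCo} = 0 ⇒ P_{RxPlus} = 43.5 + 0.25P_{MedCo}.
The game is symmetric, so in equilibrium P_{MedCo} = P_{RxPlus}: the reaction function gives 0.75P_{RxPlus} = 43.5, hence P_{RxPlus} = 58.
q_{RxPlus} = 114 − 2·58 + 58 = 56.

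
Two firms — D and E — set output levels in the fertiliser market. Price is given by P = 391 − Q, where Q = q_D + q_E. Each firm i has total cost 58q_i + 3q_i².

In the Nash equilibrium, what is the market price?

317

Firm D's profit: π = q_D(391 − (q_D + q_E)) − 58q_D − 3q_D².
∂π/∂q_D = 333 − 8q_D − q_E = 0, so q_D = 41.625 − 0.125q_E.
By symmetry q_E = q_D; substituting into the reaction function, 1.125q_D = 41.625 and q_D = 37.
Equilibrium price: P = 391 − 74 = 317.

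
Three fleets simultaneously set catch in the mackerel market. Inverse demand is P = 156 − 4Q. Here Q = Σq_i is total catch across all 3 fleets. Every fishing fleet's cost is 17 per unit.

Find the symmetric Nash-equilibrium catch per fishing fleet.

A representative fishing fleet's profit is π_i = q_i(156 − 4Q) − 17q_i, with Q = q_i + Σ_{j≠i} q_j.
First-order condition: 139 − 8q_i − 4Σ_{j≠i} q_j = 0.
With identical fishing fleets, set every q_j = q: then 139 − 8q − 8q = 0, i.e. q = 139/16 = 8.6875.

8.6875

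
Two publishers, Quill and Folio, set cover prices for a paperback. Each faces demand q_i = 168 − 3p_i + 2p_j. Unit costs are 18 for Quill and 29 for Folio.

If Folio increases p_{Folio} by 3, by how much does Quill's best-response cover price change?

1

Quill's profit: π = (p_{Quill} − 18)(168 − 3p_{Quill} + 2p_{Folio}).
∂π/∂p_{Quill} = 222 − 6p_{Quill} + 2p_{Folio} = 0 ⇒ p_{Quill} = 37 + (1/3)p_{Folio}.
The reaction-function slope is 1/3, so a 3-unit rise in p_{Folio} moves p_{Quill} by 1/3 × 3 = 1. Quill's best response rises — the actions are strategic complements.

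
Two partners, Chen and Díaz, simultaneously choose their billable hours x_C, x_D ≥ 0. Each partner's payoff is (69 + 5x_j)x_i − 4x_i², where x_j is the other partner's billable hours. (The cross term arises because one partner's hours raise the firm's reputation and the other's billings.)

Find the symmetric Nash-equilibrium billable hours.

23

Chen's payoff is (69 + 5x_D)x_C − 4x_C².
∂π/∂x_C = 69 + 5x_D − 8x_C = 0, so x_C = 8.625 + 0.625x_D.
By symmetry x_D = x_C; substituting into the reaction function, 0.375x_C = 8.625 and x_C = 23.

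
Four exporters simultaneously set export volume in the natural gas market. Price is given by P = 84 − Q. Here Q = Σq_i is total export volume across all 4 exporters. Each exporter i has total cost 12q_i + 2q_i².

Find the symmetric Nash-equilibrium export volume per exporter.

A representative exporter's profit is π_i = q_i(84 − Q) − 12q_i − 2q_i², with Q = q_i + Σ_{j≠i} q_j.
First-order condition: 72 − 6q_i − Σ_{j≠i} q_j = 0.
In a symmetric equilibrium every exporter chooses the same q, so Σ_{j≠i} q_j = 3q. The condition becomes 72 − 9q = 0, giving q = 72/9 = 8.

8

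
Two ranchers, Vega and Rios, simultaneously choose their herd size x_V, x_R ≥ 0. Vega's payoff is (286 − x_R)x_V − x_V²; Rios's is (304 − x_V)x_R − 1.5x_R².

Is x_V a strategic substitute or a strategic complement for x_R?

strategic substitutes

Expanding Vega's payoff: 286x_V − x_Rx_V − x_V².
∂π/∂x_V = 286 − x_R − 2x_V = 0, so x_V = 143 − 0.5x_R.
The best-response slope dx_V/dx_R = −0.5 < 0: the reaction function is downward-sloping, so the choices are strategic substitutes.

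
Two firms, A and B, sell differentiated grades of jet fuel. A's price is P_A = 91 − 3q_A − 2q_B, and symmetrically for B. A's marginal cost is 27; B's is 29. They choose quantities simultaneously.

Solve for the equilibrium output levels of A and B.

8.125, 7.625

Firm A's profit: π = q_A(91 − 3q_A − 2q_B) − 27q_A.
∂π/∂q_A = 64 − 6q_A − 2q_B = 0 ⇒ q_A = 32/3 − (1/3)q_B.
Similarly q_B = 31/3 − (1/3)q_A.
Substituting the second reaction function into the first: q_A = 32/3 − (1/3)(31/3 − (1/3)q_A), which gives (8/9)q_A = 65/9 ⇒ q_A = 8.125.
Then q_B = 31/3 − (1/3)·8.125 = 7.625.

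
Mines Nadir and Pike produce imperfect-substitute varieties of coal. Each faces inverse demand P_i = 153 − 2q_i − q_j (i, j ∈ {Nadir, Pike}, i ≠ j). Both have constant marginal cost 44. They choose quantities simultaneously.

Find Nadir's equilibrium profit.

950.48

Mine Nadir's profit: π = q_{Nadir}(153 − 2q_{Nadir} − q_{Pike}) − 44q_{Nadir}.
∂π/∂q_{Nadir} = 109 − 4q_{Nadir} − q_{Pike} = 0 ⇒ q_{Nadir} = 27.25 − 0.25q_{Pike}.
Setting q_{Nadir} = q_{Pike} in the reaction function: q_{Nadir} = 27.25 − 0.25q_{Nadir}, so q_{Nadir} = 27.25 / 1.25 = 21.8.
P_{Nadir} = 153 − 2·21.8 − 21.8 = 87.6.
Profit = (87.6 − 44)·21.8 = 950.48.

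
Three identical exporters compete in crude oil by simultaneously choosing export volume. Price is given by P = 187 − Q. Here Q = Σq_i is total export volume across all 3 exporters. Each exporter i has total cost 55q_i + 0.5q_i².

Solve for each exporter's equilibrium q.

26.4

A representative exporter's profit is π_i = q_i(187 − Q) − 55q_i − 0.5q_i², with Q = q_i + Σ_{j≠i} q_j.
First-order condition: 132 − 3q_i − Σ_{j≠i} q_j = 0.
In a symmetric equilibrium every exporter chooses the same q, so Σ_{j≠i} q_j = 2q. The condition becomes 132 − 5q = 0, giving q = 132/5 = 26.4.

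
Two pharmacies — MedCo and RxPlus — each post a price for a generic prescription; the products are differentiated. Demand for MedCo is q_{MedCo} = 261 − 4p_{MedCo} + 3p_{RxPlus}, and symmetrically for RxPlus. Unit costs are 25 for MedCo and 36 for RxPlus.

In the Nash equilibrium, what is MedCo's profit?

MedCo's profit: π = (p_{MedCo} − 25)(261 − 4p_{MedCo} + 3p_{RxPlus}).
∂π/∂p_{MedCo} = 361 − 8p_{MedCo} + 3p_{RxPlus} = 0 ⇒ p_{MedCo} = 45.125 + 0.375p_{RxPlus}.
Similarly p_{RxPlus} = 50.625 + 0.375p_{MedCo}.
Plugging p_{RxPlus} into MedCo's best response: p_{MedCo} = 45.125 + 0.375(50.625 + 0.375p_{MedCo}) ⇒ (55/64)p_{MedCo} = 4103/64, so p_{MedCo} = 74.6.
Then p_{RxPlus} = 50.625 + 0.375·74.6 = 78.6.
q_{MedCo} = 261 − 4·74.6 + 3·78.6 = 198.4.
Profit = (74.6 − 25)·198.4 = 9840.64.

9840.64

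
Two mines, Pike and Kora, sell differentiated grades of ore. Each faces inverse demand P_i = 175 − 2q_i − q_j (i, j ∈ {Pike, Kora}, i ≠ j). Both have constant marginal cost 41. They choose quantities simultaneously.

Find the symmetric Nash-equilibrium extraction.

26.8

Mine Pike's profit: π = q_{Pike}(175 − 2q_{Pike} − q_{Kora}) − 41q_{Pike}.
∂π/∂q_{Pike} = 134 − 4q_{Pike} − q_{Kora} = 0 ⇒ q_{Pike} = 33.5 − 0.25q_{Kora}.
Setting q_{Pike} = q_{Kora} in the reaction function: q_{Pike} = 33.5 − 0.25q_{Pike}, so q_{Pike} = 33.5 / 1.25 = 26.8.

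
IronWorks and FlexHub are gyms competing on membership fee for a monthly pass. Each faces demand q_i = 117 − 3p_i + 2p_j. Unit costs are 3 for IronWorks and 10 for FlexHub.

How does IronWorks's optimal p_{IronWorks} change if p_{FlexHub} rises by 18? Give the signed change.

6

IronWorks's profit: π = (p_{IronWorks} − 3)(117 − 3p_{IronWorks} + 2p_{FlexHub}).
∂π/∂p_{IronWorks} = 126 − 6p_{IronWorks} + 2p_{FlexHub} = 0 ⇒ p_{IronWorks} = 21 + (1/3)p_{FlexHub}.
The reaction-function slope is 1/3, so an 18-unit rise in p_{FlexHub} moves p_{IronWorks} by 1/3 × 18 = 6. IronWorks's best response rises — the actions are strategic complements.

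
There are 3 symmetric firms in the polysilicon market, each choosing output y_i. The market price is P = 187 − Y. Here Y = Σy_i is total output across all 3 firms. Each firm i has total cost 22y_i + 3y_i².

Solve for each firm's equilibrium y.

A representative firm's profit is π_i = y_i(187 − Y) − 22y_i − 3y_i², with Y = y_i + Σ_{j≠i} y_j.
First-order condition: 165 − 8y_i − Σ_{j≠i} y_j = 0.
Imposing symmetry (y_j = y for all j) turns Σ_{j≠i} y_j into 2y, so 165 = 10y and y = 16.5.

16.5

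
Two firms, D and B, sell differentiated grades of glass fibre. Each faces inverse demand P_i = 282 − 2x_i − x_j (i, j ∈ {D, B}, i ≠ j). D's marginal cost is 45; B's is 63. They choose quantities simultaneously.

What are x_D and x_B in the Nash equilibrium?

48.6, 42.6

Firm D's profit: π = x_D(282 − 2x_D − x_B) − 45x_D.
∂π/∂x_D = 237 − 4x_D − x_B = 0 ⇒ x_D = 59.25 − 0.25x_B.
Similarly x_B = 54.75 − 0.25x_D.
Plugging x_B into D's best response: x_D = 59.25 − 0.25(54.75 − 0.25x_D) ⇒ 0.9375x_D = 45.5625, so x_D = 48.6.
Then x_B = 54.75 − 0.25·48.6 = 42.6.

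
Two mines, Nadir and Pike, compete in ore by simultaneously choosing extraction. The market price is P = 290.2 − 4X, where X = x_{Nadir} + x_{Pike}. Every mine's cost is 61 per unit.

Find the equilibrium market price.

Mine Nadir's profit: π = x_{Nadir}(290.2 − 4(x_{Nadir} + x_{Pike})) − 61x_{Nadir}.
∂π/∂x_{Nadir} = 229.2 − 8x_{Nadir} − 4x_{Pike} = 0, so x_{Nadir} = 28.65 − 0.5x_{Pike}.
By symmetry x_{Pike} = x_{Nadir}; substituting into the reaction function, 1.5x_{Nadir} = 28.65 and x_{Nadir} = 19.1.
Equilibrium price: P = 290.2 − 4·38.2 = 137.4.

137.4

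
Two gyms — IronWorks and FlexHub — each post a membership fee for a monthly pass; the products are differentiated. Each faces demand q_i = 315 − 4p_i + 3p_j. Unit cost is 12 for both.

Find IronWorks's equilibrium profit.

IronWorks's profit: π = (p_{IronWorks} − 12)(315 − 4p_{IronWorks} + 3p_{FlexHub}).
∂π/∂p_{IronWorks} = 363 − 8p_{IronWorks} + 3p_{FlexHub} = 0 ⇒ p_{IronWorks} = 45.375 + 0.375p_{FlexHub}.
By symmetry p_{FlexHub} = p_{IronWorks}; substituting into the reaction function, 0.625p_{IronWorks} = 45.375 and p_{IronWorks} = 72.6.
q_{IronWorks} = 315 − 4·72.6 + 3·72.6 = 242.4.
Profit = (72.6 − 12)·242.4 = 14689.44.

14689.44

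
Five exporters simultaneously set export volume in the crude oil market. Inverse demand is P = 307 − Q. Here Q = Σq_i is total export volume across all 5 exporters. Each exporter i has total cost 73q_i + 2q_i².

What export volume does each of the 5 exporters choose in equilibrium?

A representative exporter's profit is π_i = q_i(307 − Q) − 73q_i − 2q_i², with Q = q_i + Σ_{j≠i} q_j.
First-order condition: 234 − 6q_i − Σ_{j≠i} q_j = 0.
Imposing symmetry (q_j = q for all j) turns Σ_{j≠i} q_j into 4q, so 234 = 10q and q = 23.4.

23.4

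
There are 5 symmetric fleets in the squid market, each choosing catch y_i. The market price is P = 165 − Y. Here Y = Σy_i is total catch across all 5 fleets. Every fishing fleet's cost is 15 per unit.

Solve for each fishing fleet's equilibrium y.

A representative fishing fleet's profit is π_i = y_i(165 − Y) − 15y_i, with Y = y_i + Σ_{j≠i} y_j.
First-order condition: 150 − 2y_i − Σ_{j≠i} y_j = 0.
In a symmetric equilibrium every fishing fleet chooses the same y, so Σ_{j≠i} y_j = 4y. The condition becomes 150 − 6y = 0, giving y = 150/6 = 25.

25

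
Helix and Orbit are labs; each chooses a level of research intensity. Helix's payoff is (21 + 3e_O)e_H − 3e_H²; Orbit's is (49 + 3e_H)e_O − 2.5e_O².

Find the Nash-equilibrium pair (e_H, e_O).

Expanding Helix's payoff: 21e_H + 3e_Oe_H − 3e_H².
∂π/∂e_H = 21 + 3e_O − 6e_H = 0, so e_H = 3.5 + 0.5e_O.
Likewise for Orbit: e_O = 9.8 + 0.6e_H.
Solving the two reaction functions simultaneously: (1 − (0.5)(0.6))e_H = 3.5 + 0.5·9.8, so 0.7e_H = 8.4 and e_H = 12.
Then e_O = 9.8 + 0.6·12 = 17.

12, 17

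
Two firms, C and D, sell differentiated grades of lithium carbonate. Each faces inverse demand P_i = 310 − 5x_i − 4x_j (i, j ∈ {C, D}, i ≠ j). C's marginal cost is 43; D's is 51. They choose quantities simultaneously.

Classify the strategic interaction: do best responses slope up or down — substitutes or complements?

strategic substitutes

Firm C's profit: π = x_C(310 − 5x_C − 4x_D) − 43x_C.
∂π/∂x_C = 267 − 10x_C − 4x_D = 0 ⇒ x_C = 26.7 − 0.4x_D.
The best-response slope dx_C/dx_D = −0.4 < 0: the reaction function is downward-sloping, so the choices are strategic substitutes.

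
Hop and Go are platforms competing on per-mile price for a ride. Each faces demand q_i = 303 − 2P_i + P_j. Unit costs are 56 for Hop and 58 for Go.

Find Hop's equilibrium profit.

Hop's profit: π = (P_{Hop} − 56)(303 − 2P_{Hop} + P_{Go}).
∂π/∂P_{Hop} = 415 − 4P_{Hop} + P_{Go} = 0 ⇒ P_{Hop} = 103.75 + 0.25P_{Go}.
Similarly P_{Go} = 104.75 + 0.25P_{Hop}.
Plugging P_{Go} into Hop's best response: P_{Hop} = 103.75 + 0.25(104.75 + 0.25P_{Hop}) ⇒ 0.9375P_{Hop} = 129.9375, so P_{Hop} = 138.6.
Then P_{Go} = 104.75 + 0.25·138.6 = 139.4.
q_{Hop} = 303 − 2·138.6 + 139.4 = 165.2.
Profit = (138.6 − 56)·165.2 = 13645.52.

13645.52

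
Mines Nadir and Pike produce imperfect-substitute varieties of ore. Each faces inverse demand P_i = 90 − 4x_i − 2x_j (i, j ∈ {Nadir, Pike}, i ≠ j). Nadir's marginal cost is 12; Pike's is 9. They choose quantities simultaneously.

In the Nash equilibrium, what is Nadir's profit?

Mine Nadir's profit: π = x_{Nadir}(90 − 4x_{Nadir} − 2x_{Pike}) − 12x_{Nadir}.
∂π/∂x_{Nadir} = 78 − 8x_{Nadir} − 2x_{Pike} = 0 ⇒ x_{Nadir} = 9.75 − 0.25x_{Pike}.
Similarly x_{Pike} = 10.125 − 0.25x_{Nadir}.
Solving the two reaction functions simultaneously: (1 − (−0.25)(−0.25))x_{Nadir} = 9.75 − 0.25·10.125, so 0.9375x_{Nadir} = 231/32 and x_{Nadir} = 7.7.
Then x_{Pike} = 10.125 − 0.25·7.7 = 8.2.
P_{Nadir} = 90 − 4·7.7 − 2·8.2 = 42.8.
Profit = (42.8 − 12)·7.7 = 237.16.

237.16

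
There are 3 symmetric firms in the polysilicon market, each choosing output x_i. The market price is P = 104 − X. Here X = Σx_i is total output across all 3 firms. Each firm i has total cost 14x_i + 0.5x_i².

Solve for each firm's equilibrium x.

18

A representative firm's profit is π_i = x_i(104 − X) − 14x_i − 0.5x_i², with X = x_i + Σ_{j≠i} x_j.
First-order condition: 90 − 3x_i − Σ_{j≠i} x_j = 0.
With identical firms, set every x_j = x: then 90 − 3x − 2x = 0, i.e. x = 90/5 = 18.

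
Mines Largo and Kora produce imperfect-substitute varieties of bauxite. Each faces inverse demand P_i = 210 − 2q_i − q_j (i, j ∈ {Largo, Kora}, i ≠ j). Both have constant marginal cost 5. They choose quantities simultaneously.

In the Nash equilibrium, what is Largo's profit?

Mine Largo's profit: π = q_{Largo}(210 − 2q_{Largo} − q_{Kora}) − 5q_{Largo}.
∂π/∂q_{Largo} = 205 − 4q_{Largo} − q_{Kora} = 0 ⇒ q_{Largo} = 51.25 − 0.25q_{Kora}.
By symmetry q_{Kora} = q_{Largo}; substituting into the reaction function, 1.25q_{Largo} = 51.25 and q_{Largo} = 41.
P_{Largo} = 210 − 2·41 − 41 = 87.
Profit = (87 − 5)·41 = 3362.

3362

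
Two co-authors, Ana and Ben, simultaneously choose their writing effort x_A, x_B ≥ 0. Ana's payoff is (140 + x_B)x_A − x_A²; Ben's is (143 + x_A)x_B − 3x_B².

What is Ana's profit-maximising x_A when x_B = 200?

Expanding Ana's payoff: 140x_A + x_Bx_A − x_A².
∂π/∂x_A = 140 + x_B − 2x_A = 0, so x_A = 70 + 0.5x_B.
At x_B = 200: x_A = 70 + 0.5·200 = 170.

170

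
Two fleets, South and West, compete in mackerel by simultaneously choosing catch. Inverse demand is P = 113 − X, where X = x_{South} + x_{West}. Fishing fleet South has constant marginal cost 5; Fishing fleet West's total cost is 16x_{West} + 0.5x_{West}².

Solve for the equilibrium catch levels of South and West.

45.4, 17.2

Fishing fleet South's profit: π = x_{South}(113 − (x_{South} + x_{West})) − 5x_{South}.
∂π/∂x_{South} = 108 − 2x_{South} − x_{West} = 0, so x_{South} = 54 − 0.5x_{West}.
For West: ∂π/∂x_{West} = 97 − 3x_{West} − x_{South} = 0 ⇒ x_{West} = 97/3 − (1/3)x_{South}.
Substituting the second reaction function into the first: x_{South} = 54 − 0.5(97/3 − (1/3)x_{South}), which gives (5/6)x_{South} = 227/6 ⇒ x_{South} = 45.4.
Then x_{West} = 97/3 − (1/3)·45.4 = 17.2.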